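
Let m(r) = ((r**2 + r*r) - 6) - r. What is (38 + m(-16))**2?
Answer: 313600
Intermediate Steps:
m(r) = -6 - r + 2*r**2 (m(r) = ((r**2 + r**2) - 6) - r = (2*r**2 - 6) - r = (-6 + 2*r**2) - r = -6 - r + 2*r**2)
(38 + m(-16))**2 = (38 + (-6 - 1*(-16) + 2*(-16)**2))**2 = (38 + (-6 + 16 + 2*256))**2 = (38 + (-6 + 16 + 512))**2 = (38 + 522)**2 = 560**2 = 313600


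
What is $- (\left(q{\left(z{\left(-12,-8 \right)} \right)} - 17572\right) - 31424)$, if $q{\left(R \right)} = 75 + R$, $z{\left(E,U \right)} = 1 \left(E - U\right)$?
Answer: $48925$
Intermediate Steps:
$z{\left(E,U \right)} = E - U$
$- (\left(q{\left(z{\left(-12,-8 \right)} \right)} - 17572\right) - 31424) = - (\left(\left(75 - 4\right) - 17572\right) - 31424) = - (\left(71 - 17572\right) - 31424) = - (-17501 - 31424) = \left(-1\right) \left(-48925\right) = 48925$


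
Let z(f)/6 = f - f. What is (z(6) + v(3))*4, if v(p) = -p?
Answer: -12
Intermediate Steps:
z(f) = 0 (z(f) = 6*(f - f) = 6*0 = 0)
(z(6) + v(3))*4 = (0 - 1*3)*4 = (0 - 3)*4 = -3*4 = -12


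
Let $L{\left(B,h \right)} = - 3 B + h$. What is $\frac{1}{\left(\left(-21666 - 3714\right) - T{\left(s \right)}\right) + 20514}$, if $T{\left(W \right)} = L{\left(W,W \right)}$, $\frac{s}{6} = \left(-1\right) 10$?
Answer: $- \frac{1}{4986} \approx -0.00020056$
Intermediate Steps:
$s = -60$ ($s = 6 \left(\left(-1\right) 10\right) = 6 \left(-10\right) = -60$)
$L{\left(B,h \right)} = h - 3 B$
$T{\left(W \right)} = - 2 W$ ($T{\left(W \right)} = W - 3 W = - 2 W$)
$\frac{1}{\left(\left(-21666 - 3714\right) - T{\left(s \right)}\right) + 20514} = \frac{1}{\left(\left(-21666 - 3714\right) - \left(-2\right) \left(-60\right)\right) + 20514} = \frac{1}{\left(-25380 - 120\right) + 20514} = \frac{1}{-25500 + 20514} = \frac{1}{-4986} = - \frac{1}{4986}$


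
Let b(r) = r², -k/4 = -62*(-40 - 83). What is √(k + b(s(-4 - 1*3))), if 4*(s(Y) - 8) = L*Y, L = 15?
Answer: I*√482735/4 ≈ 173.7*I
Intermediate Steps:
s(Y) = 8 + 15*Y/4 (s(Y) = 8 + (15*Y)/4 = 8 + 15*Y/4)
k = -30504 (k = -(-248)*(-40 - 83) = -(-248)*(-123) = -4*7626 = -30504)
√(k + b(s(-4 - 1*3))) = √(-30504 + (8 + 15*(-4 - 1*3)/4)²) = √(-30504 + (8 + 15*(-4 - 3)/4)²) = √(-30504 + (8 + (15/4)*(-7))²) = √(-30504 + (8 - 105/4)²) = √(-30504 + (-73/4)²) = √(-30504 + 5329/16) = √(-482735/16) = I*√482735/4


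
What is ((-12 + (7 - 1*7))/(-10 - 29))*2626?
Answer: 808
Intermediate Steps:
((-12 + (7 - 1*7))/(-10 - 29))*2626 = ((-12 + (7 - 7))/(-39))*2626 = ((-12 + 0)*(-1/39))*2626 = -12*(-1/39)*2626 = (4/13)*2626 = 808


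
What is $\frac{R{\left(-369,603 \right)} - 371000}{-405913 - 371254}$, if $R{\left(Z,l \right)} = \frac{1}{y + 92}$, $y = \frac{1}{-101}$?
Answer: $\frac{3446960899}{7220658597} \approx 0.47738$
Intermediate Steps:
$y = - \frac{1}{101} \approx -0.009901$
$R{\left(Z,l \right)} = \frac{101}{9291}$ ($R{\left(Z,l \right)} = \frac{1}{- \frac{1}{101} + 92} = \frac{1}{\frac{9291}{101}} = \frac{101}{9291}$)
$\frac{R{\left(-369,603 \right)} - 371000}{-405913 - 371254} = \frac{\frac{101}{9291} - 371000}{-405913 - 371254} = - \frac{3446960899}{9291 \left(-777167\right)} = \left(- \frac{3446960899}{9291}\right) \left(- \frac{1}{777167}\right) = \frac{3446960899}{7220658597}$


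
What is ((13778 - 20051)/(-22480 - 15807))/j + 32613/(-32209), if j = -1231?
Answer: -1537295036118/1518051945073 ≈ -1.0127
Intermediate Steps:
((13778 - 20051)/(-22480 - 15807))/j + 32613/(-32209) = ((13778 - 20051)/(-22480 - 15807))/(-1231) + 32613/(-32209) = -6273/(-38287)*(-1/1231) + 32613*(-1/32209) = -6273*(-1/38287)*(-1/1231) - 32613/32209 = (6273/38287)*(-1/1231) - 32613/32209 = -6273/47131297 - 32613/32209 = -1537295036118/1518051945073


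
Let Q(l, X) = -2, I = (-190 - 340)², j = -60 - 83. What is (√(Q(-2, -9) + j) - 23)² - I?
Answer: -280900 + (23 - I*√145)² ≈ -2.8052e+5 - 553.91*I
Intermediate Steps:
j = -143
I = 280900 (I = (-530)² = 280900)
(√(Q(-2, -9) + j) - 23)² - I = (√(-2 - 143) - 23)² - 1*280900 = (√(-145) - 23)² - 280900 = (I*√145 - 23)² - 280900 = (-23 + I*√145)² - 280900 = -280900 + (-23 + I*√145)²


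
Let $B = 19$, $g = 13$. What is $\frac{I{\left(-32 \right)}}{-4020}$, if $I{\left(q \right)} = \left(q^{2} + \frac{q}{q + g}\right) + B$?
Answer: $- \frac{19849}{76380} \approx -0.25987$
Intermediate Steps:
$I{\left(q \right)} = 19 + q^{2} + \frac{q}{13 + q}$ ($I{\left(q \right)} = \left(q^{2} + \frac{q}{q + 13}\right) + 19 = \left(q^{2} + \frac{q}{13 + q}\right) + 19 = 19 + q^{2} + \frac{q}{13 + q}$)
$\frac{I{\left(-32 \right)}}{-4020} = \frac{\frac{1}{13 - 32} \left(247 + \left(-32\right)^{3} + 13 \left(-32\right)^{2} + 20 \left(-32\right)\right)}{-4020} = \frac{247 - 32768 + 13 \cdot 1024 - 640}{-19} \left(- \frac{1}{4020}\right) = - \frac{247 - 32768 + 13312 - 640}{19} \left(- \frac{1}{4020}\right) = \left(- \frac{1}{19}\right) \left(-19849\right) \left(- \frac{1}{4020}\right) = \frac{19849}{19} \left(- \frac{1}{4020}\right) = - \frac{19849}{76380}$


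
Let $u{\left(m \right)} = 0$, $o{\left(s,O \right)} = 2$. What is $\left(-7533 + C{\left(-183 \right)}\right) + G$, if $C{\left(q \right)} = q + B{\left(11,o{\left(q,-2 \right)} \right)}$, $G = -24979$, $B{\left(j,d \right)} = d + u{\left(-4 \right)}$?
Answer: $-32693$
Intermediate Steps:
$B{\left(j,d \right)} = d$ ($B{\left(j,d \right)} = d + 0 = d$)
$C{\left(q \right)} = 2 + q$ ($C{\left(q \right)} = q + 2 = 2 + q$)
$\left(-7533 + C{\left(-183 \right)}\right) + G = \left(-7533 + \left(2 - 183\right)\right) - 24979 = \left(-7533 - 181\right) - 24979 = -7714 - 24979 = -32693$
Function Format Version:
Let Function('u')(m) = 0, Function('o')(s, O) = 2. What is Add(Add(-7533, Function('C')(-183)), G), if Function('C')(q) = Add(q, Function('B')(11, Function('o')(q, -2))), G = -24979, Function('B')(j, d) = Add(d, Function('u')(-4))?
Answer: -32693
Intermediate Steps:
Function('B')(j, d) = d (Function('B')(j, d) = Add(d, 0) = d)
Function('C')(q) = Add(2, q) (Function('C')(q) = Add(q, 2) = Add(2, q))
Add(Add(-7533, Function('C')(-183)), G) = Add(Add(-7533, Add(2, -183)), -24979) = Add(Add(-7533, -181), -24979) = Add(-7714, -24979) = -32693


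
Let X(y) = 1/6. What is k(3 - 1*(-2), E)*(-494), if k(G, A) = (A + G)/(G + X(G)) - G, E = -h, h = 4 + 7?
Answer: 94354/31 ≈ 3043.7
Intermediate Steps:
h = 11
X(y) = ⅙
E = -11 (E = -1*11 = -11)
k(G, A) = -G + (A + G)/(⅙ + G) (k(G, A) = (A + G)/(G + ⅙) - G = (A + G)/(⅙ + G) - G = -G + (A + G)/(⅙ + G))
k(3 - 1*(-2), E)*(-494) = ((-6*(3 - 1*(-2))² + 5*(3 - 1*(-2)) + 6*(-11))/(1 + 6*(3 - 1*(-2))))*(-494) = ((-6*(3 + 2)² + 5*(3 + 2) - 66)/(1 + 6*(3 + 2)))*(-494) = ((-6*5² + 5*5 - 66)/(1 + 6*5))*(-494) = ((-6*25 + 25 - 66)/(1 + 30))*(-494) = ((-150 + 25 - 66)/31)*(-494) = ((1/31)*(-191))*(-494) = -191/31*(-494) = 94354/31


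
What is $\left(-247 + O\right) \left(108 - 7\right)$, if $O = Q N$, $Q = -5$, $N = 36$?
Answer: $-43127$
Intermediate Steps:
$O = -180$ ($O = \left(-5\right) 36 = -180$)
$\left(-247 + O\right) \left(108 - 7\right) = \left(-247 - 180\right) \left(108 - 7\right) = \left(-427\right) 101 = -43127$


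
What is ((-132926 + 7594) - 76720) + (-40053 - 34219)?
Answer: -276324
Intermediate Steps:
((-132926 + 7594) - 76720) + (-40053 - 34219) = (-125332 - 76720) - 74272 = -202052 - 74272 = -276324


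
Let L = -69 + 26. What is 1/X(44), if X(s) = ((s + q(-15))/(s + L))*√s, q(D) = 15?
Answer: √11/1298 ≈ 0.0025552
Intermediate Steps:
L = -43
X(s) = √s*(15 + s)/(-43 + s) (X(s) = ((s + 15)/(s - 43))*√s = ((15 + s)/(-43 + s))*√s = √s*(15 + s)/(-43 + s))
1/X(44) = 1/(√44*(15 + 44)/(-43 + 44)) = 1/((2*√11)*59/1) = 1/((2*√11)*1*59) = 1/(118*√11) = √11/1298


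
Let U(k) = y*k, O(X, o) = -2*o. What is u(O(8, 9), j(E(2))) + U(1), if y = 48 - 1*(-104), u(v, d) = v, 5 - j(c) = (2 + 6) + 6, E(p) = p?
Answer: 134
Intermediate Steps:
j(c) = -9 (j(c) = 5 - ((2 + 6) + 6) = 5 - (8 + 6) = 5 - 1*14 = 5 - 14 = -9)
y = 152 (y = 48 + 104 = 152)
U(k) = 152*k
u(O(8, 9), j(E(2))) + U(1) = -2*9 + 152*1 = -18 + 152 = 134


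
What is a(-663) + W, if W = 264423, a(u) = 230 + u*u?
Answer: 704222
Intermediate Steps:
a(u) = 230 + u²
a(-663) + W = (230 + (-663)²) + 264423 = (230 + 439569) + 264423 = 439799 + 264423 = 704222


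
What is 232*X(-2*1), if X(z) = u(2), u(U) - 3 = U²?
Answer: 1624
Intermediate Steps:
u(U) = 3 + U²
X(z) = 7 (X(z) = 3 + 2² = 3 + 4 = 7)
232*X(-2*1) = 232*7 = 1624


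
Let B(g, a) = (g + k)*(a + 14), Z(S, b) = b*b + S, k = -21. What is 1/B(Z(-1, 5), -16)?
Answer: -1/6 ≈ -0.16667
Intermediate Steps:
Z(S, b) = S + b**2 (Z(S, b) = b**2 + S = S + b**2)
B(g, a) = (-21 + g)*(14 + a) (B(g, a) = (g - 21)*(a + 14) = (-21 + g)*(14 + a))
1/B(Z(-1, 5), -16) = 1/(-294 - 21*(-16) + 14*(-1 + 5**2) - 16*(-1 + 5**2)) = 1/(-294 + 336 + 14*(-1 + 25) - 16*(-1 + 25)) = 1/(-294 + 336 + 14*24 - 16*24) = 1/(-294 + 336 + 336 - 384) = 1/(-6) = -1/6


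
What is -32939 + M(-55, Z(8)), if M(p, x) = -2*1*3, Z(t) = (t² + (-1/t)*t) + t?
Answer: -32945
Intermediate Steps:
Z(t) = -1 + t + t² (Z(t) = (t² - 1) + t = (-1 + t²) + t = -1 + t + t²)
M(p, x) = -6 (M(p, x) = -2*3 = -6)
-32939 + M(-55, Z(8)) = -32939 - 6 = -32945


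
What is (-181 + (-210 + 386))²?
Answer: 25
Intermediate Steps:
(-181 + (-210 + 386))² = (-181 + 176)² = (-5)² = 25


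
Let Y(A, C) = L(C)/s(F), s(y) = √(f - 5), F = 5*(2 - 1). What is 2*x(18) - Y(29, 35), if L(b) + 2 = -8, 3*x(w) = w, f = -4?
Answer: 12 - 10*I/3 ≈ 12.0 - 3.3333*I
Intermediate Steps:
x(w) = w/3
F = 5 (F = 5*1 = 5)
L(b) = -10 (L(b) = -2 - 8 = -10)
s(y) = 3*I (s(y) = √(-4 - 5) = √(-9) = 3*I)
Y(A, C) = 10*I/3 (Y(A, C) = -10*(-I/3) = -(-10)*I/3 = 10*I/3)
2*x(18) - Y(29, 35) = 2*((⅓)*18) - 10*I/3 = 2*6 - 10*I/3 = 12 - 10*I/3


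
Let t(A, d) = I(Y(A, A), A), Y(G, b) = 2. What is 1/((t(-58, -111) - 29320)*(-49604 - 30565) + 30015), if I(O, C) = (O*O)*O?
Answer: 1/2349943743 ≈ 4.2554e-10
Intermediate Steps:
I(O, C) = O**3 (I(O, C) = O**2*O = O**3)
t(A, d) = 8 (t(A, d) = 2**3 = 8)
1/((t(-58, -111) - 29320)*(-49604 - 30565) + 30015) = 1/((8 - 29320)*(-49604 - 30565) + 30015) = 1/(-29312*(-80169) + 30015) = 1/(2349913728 + 30015) = 1/2349943743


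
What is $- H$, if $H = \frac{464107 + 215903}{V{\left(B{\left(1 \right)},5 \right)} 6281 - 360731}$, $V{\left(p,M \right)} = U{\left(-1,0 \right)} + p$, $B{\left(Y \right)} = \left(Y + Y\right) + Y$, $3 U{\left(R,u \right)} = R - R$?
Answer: $\frac{340005}{170944} \approx 1.989$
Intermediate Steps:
$U{\left(R,u \right)} = 0$ ($U{\left(R,u \right)} = \frac{R - R}{3} = \frac{1}{3} \cdot 0 = 0$)
$B{\left(Y \right)} = 3 Y$ ($B{\left(Y \right)} = 2 Y + Y = 3 Y$)
$V{\left(p,M \right)} = p$ ($V{\left(p,M \right)} = 0 + p = p$)
$H = - \frac{340005}{170944}$ ($H = \frac{464107 + 215903}{3 \cdot 1 \cdot 6281 - 360731} = \frac{680010}{3 \cdot 6281 - 360731} = \frac{680010}{18843 - 360731} = \frac{680010}{-341888} = 680010 \left(- \frac{1}{341888}\right) = - \frac{340005}{170944} \approx -1.989$)
$- H = \left(-1\right) \left(- \frac{340005}{170944}\right) = \frac{340005}{170944}$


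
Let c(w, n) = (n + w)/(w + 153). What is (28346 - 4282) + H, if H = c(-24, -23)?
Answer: 3104209/129 ≈ 24064.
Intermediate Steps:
c(w, n) = (n + w)/(153 + w)
H = -47/129 (H = (-23 - 24)/(153 - 24) = -47/129 ≈ -0.36434)
(28346 - 4282) + H = (28346 - 4282) - 47/129 = 24064 - 47/129 = 3104209/129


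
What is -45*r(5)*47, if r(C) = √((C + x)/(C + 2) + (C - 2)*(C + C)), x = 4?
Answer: -2115*√1533/7 ≈ -11830.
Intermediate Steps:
r(C) = √((4 + C)/(2 + C) + 2*C*(-2 + C)) (r(C) = √((C + 4)/(C + 2) + (C - 2)*(C + C)) = √((4 + C)/(2 + C) + (-2 + C)*(2*C)) = √((4 + C)/(2 + C) + 2*C*(-2 + C)))
-45*r(5)*47 = -45*√(4 - 7*5 + 2*5³)/√(2 + 5)*47 = -45*√7*√(4 - 35 + 2*125)/7*47 = -45*√7*√(4 - 35 + 250)/7*47 = -45*√1533/7*47 = -2115*√1533/7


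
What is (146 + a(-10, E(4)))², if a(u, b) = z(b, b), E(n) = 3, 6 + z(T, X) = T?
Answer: 20449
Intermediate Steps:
z(T, X) = -6 + T
a(u, b) = -6 + b
(146 + a(-10, E(4)))² = (146 + (-6 + 3))² = (146 - 3)² = 143² = 20449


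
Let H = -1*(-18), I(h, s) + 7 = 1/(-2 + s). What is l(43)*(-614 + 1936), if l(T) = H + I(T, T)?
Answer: 597544/41 ≈ 14574.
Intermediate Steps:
I(h, s) = -7 + 1/(-2 + s)
H = 18
l(T) = 18 + (15 - 7*T)/(-2 + T)
l(43)*(-614 + 1936) = ((-21 + 11*43)/(-2 + 43))*(-614 + 1936) = ((-21 + 473)/41)*1322 = ((1/41)*452)*1322 = (452/41)*1322 = 597544/41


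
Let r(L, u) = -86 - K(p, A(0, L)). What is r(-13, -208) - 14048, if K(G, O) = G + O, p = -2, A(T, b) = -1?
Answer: -14131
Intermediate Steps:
r(L, u) = -83 (r(L, u) = -86 - (-2 - 1) = -86 - 1*(-3) = -86 + 3 = -83)
r(-13, -208) - 14048 = -83 - 14048 = -14131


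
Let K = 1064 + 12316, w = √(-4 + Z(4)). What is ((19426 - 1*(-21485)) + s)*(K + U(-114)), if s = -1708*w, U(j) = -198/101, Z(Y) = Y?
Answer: 55278206802/101 ≈ 5.4731e+8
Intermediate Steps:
U(j) = -198/101 (U(j) = -198*1/101 = -198/101)
w = 0 (w = √(-4 + 4) = √0 = 0)
K = 13380
s = 0 (s = -1708*0 = 0)
((19426 - 1*(-21485)) + s)*(K + U(-114)) = ((19426 - 1*(-21485)) + 0)*(13380 - 198/101) = ((19426 + 21485) + 0)*(1351182/101) = (40911 + 0)*(1351182/101) = 40911*(1351182/101) = 55278206802/101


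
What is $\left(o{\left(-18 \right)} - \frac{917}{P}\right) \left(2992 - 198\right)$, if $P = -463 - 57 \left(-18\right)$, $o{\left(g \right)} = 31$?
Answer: $\frac{46201584}{563} \approx 82063.0$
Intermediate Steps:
$P = 563$ ($P = -463 - -1026 = -463 + 1026 = 563$)
$\left(o{\left(-18 \right)} - \frac{917}{P}\right) \left(2992 - 198\right) = \left(31 - \frac{917}{563}\right) \left(2992 - 198\right) = \left(31 - \frac{917}{563}\right) 2794 = \frac{16536}{563} \cdot 2794 = \frac{46201584}{563}$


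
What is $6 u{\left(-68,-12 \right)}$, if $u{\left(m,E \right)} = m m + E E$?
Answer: $28608$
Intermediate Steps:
$u{\left(m,E \right)} = E^{2} + m^{2}$ ($u{\left(m,E \right)} = m^{2} + E^{2} = E^{2} + m^{2}$)
$6 u{\left(-68,-12 \right)} = 6 \left(\left(-12\right)^{2} + \left(-68\right)^{2}\right) = 6 \left(144 + 4624\right) = 6 \cdot 4768 = 28608$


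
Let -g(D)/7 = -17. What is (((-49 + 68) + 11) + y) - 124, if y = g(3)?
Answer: 25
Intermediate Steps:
g(D) = 119 (g(D) = -7*(-17) = 119)
y = 119
(((-49 + 68) + 11) + y) - 124 = (((-49 + 68) + 11) + 119) - 124 = ((19 + 11) + 119) - 124 = (30 + 119) - 124 = 149 - 124 = 25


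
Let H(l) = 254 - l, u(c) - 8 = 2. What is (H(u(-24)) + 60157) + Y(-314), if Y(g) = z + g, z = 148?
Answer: 60235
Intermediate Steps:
u(c) = 10 (u(c) = 8 + 2 = 10)
Y(g) = 148 + g
(H(u(-24)) + 60157) + Y(-314) = ((254 - 1*10) + 60157) + (148 - 314) = ((254 - 10) + 60157) - 166 = (244 + 60157) - 166 = 60401 - 166 = 60235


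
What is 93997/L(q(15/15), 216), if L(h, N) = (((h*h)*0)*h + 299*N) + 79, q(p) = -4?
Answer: 93997/64663 ≈ 1.4536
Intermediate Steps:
L(h, N) = 79 + 299*N (L(h, N) = ((h²*0)*h + 299*N) + 79 = (0*h + 299*N) + 79 = (0 + 299*N) + 79 = 299*N + 79 = 79 + 299*N)
93997/L(q(15/15), 216) = 93997/(79 + 299*216) = 93997/(79 + 64584) = 93997/64663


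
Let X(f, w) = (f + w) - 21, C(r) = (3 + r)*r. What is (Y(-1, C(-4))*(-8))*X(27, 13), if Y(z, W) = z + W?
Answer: -456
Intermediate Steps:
C(r) = r*(3 + r)
X(f, w) = -21 + f + w
Y(z, W) = W + z
(Y(-1, C(-4))*(-8))*X(27, 13) = ((-4*(3 - 4) - 1)*(-8))*(-21 + 27 + 13) = ((-4*(-1) - 1)*(-8))*19 = ((4 - 1)*(-8))*19 = (3*(-8))*19 = -24*19 = -456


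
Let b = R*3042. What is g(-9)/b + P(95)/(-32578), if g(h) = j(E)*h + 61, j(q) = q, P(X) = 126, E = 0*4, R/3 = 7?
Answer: -33307/11434878 ≈ -0.0029128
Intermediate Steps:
R = 21 (R = 3*7 = 21)
E = 0
g(h) = 61 (g(h) = 0*h + 61 = 0 + 61 = 61)
b = 63882 (b = 21*3042 = 63882)
g(-9)/b + P(95)/(-32578) = 61/63882 + 126/(-32578) = 61*(1/63882) + 126*(-1/32578) = 61/63882 - 9/2327 = -33307/11434878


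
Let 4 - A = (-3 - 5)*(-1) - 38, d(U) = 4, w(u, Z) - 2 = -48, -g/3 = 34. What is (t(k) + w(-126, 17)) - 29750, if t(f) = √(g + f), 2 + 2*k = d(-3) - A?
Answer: -29796 + I*√118 ≈ -29796.0 + 10.863*I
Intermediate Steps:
g = -102 (g = -3*34 = -102)
w(u, Z) = -46 (w(u, Z) = 2 - 48 = -46)
A = 34 (A = 4 - ((-3 - 5)*(-1) - 38) = 4 - (-8*(-1) - 38) = 4 - (8 - 38) = 4 - 1*(-30) = 4 + 30 = 34)
k = -16 (k = -1 + (4 - 1*34)/2 = -1 + (4 - 34)/2 = -1 + (½)*(-30) = -1 - 15 = -16)
t(f) = √(-102 + f)
(t(k) + w(-126, 17)) - 29750 = (√(-102 - 16) - 46) - 29750 = (√(-118) - 46) - 29750 = (I*√118 - 46) - 29750 = (-46 + I*√118) - 29750 = -29796 + I*√118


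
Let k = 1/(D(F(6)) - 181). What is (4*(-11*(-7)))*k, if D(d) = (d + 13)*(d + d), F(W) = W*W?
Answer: 308/3347 ≈ 0.092023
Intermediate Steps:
F(W) = W²
D(d) = 2*d*(13 + d) (D(d) = (13 + d)*(2*d) = 2*d*(13 + d))
k = 1/3347 (k = 1/(2*6²*(13 + 6²) - 181) = 1/(2*36*(13 + 36) - 181) = 1/(2*36*49 - 181) = 1/(3528 - 181) = 1/3347 ≈ 0.00029877)
(4*(-11*(-7)))*k = (4*(-11*(-7)))*(1/3347) = (4*77)*(1/3347) = 308*(1/3347) = 308/3347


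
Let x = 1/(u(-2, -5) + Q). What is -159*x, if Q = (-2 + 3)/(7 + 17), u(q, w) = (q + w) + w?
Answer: 3816/287 ≈ 13.296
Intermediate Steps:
u(q, w) = q + 2*w
Q = 1/24 ≈ 0.041667
x = -24/287 (x = 1/((-2 + 2*(-5)) + 1/24) = 1/((-2 - 10) + 1/24) = 1/(-12 + 1/24) = 1/(-287/24) = -24/287 ≈ -0.083624)
-159*x = -159*(-24/287) = 3816/287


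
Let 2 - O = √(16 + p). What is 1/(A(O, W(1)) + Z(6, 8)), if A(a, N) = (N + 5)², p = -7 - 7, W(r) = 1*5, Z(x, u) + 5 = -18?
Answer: 1/77 ≈ 0.012987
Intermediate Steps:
Z(x, u) = -23 (Z(x, u) = -5 - 18 = -23)
W(r) = 5
p = -14
O = 2 - √2 (O = 2 - √(16 - 14) = 2 - √2 ≈ 0.58579)
A(a, N) = (5 + N)²
1/(A(O, W(1)) + Z(6, 8)) = 1/((5 + 5)² - 23) = 1/(10² - 23) = 1/(100 - 23) = 1/77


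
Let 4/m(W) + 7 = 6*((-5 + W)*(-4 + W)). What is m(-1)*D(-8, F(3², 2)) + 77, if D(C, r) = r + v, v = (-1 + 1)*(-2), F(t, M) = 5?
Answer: 13341/173 ≈ 77.116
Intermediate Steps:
v = 0 (v = 0*(-2) = 0)
m(W) = 4/(-7 + 6*(-5 + W)*(-4 + W)) (m(W) = 4/(-7 + 6*((-5 + W)*(-4 + W))) = 4/(-7 + 6*(-5 + W)*(-4 + W)))
D(C, r) = r (D(C, r) = r + 0 = r)
m(-1)*D(-8, F(3², 2)) + 77 = (4/(113 - 54*(-1) + 6*(-1)²))*5 + 77 = (4/(113 + 54 + 6*1))*5 + 77 = (4/(113 + 54 + 6))*5 + 77 = (4/173)*5 + 77 = 20/173 + 77 = 13341/173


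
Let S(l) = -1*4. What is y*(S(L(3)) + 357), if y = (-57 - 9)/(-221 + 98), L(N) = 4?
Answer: 7766/41 ≈ 189.41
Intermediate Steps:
y = 22/41 (y = -66/(-123) = -66*(-1/123) = 22/41 ≈ 0.53658)
S(l) = -4
y*(S(L(3)) + 357) = 22*(-4 + 357)/41 = (22/41)*353 = 7766/41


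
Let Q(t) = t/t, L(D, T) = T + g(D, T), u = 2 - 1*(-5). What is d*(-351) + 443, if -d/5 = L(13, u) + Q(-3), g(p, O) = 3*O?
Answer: 51338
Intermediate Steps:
u = 7 (u = 2 + 5 = 7)
L(D, T) = 4*T (L(D, T) = T + 3*T = 4*T)
Q(t) = 1
d = -145 (d = -5*(4*7 + 1) = -5*(28 + 1) = -5*29 = -145)
d*(-351) + 443 = -145*(-351) + 443 = 50895 + 443 = 51338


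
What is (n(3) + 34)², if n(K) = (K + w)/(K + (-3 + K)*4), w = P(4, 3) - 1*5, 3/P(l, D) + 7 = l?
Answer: 1089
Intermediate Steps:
P(l, D) = 3/(-7 + l)
w = -6 (w = 3/(-7 + 4) - 1*5 = 3/(-3) - 5 = 3*(-⅓) - 5 = -1 - 5 = -6)
n(K) = (-6 + K)/(-12 + 5*K) (n(K) = (K - 6)/(K + (-3 + K)*4) = (-6 + K)/(K + (-12 + 4*K)) = (-6 + K)/(-12 + 5*K))
(n(3) + 34)² = ((-6 + 3)/(-12 + 5*3) + 34)² = (-3/(-12 + 15) + 34)² = (-3/3 + 34)² = ((⅓)*(-3) + 34)² = (-1 + 34)² = 33² = 1089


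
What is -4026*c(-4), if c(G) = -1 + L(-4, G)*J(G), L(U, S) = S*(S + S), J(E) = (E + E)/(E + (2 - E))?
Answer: 519354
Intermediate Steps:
J(E) = E (J(E) = (2*E)/2 = (2*E)*(½) = E)
L(U, S) = 2*S² (L(U, S) = S*(2*S) = 2*S²)
c(G) = -1 + 2*G³ (c(G) = -1 + (2*G²)*G = -1 + 2*G³)
-4026*c(-4) = -4026*(-1 + 2*(-4)³) = -4026*(-1 + 2*(-64)) = -4026*(-1 - 128) = -4026*(-129) = 519354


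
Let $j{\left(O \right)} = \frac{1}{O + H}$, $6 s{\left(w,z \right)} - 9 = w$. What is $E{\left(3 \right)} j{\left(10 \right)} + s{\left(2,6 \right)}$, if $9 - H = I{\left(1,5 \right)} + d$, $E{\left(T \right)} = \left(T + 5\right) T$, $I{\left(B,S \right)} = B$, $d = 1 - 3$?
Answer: $\frac{91}{30} \approx 3.0333$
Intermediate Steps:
$s{\left(w,z \right)} = \frac{3}{2} + \frac{w}{6}$
$d = -2$
$E{\left(T \right)} = T \left(5 + T\right)$ ($E{\left(T \right)} = \left(5 + T\right) T = T \left(5 + T\right)$)
$H = 10$ ($H = 9 - \left(1 - 2\right) = 9 - -1 = 9 + 1 = 10$)
$j{\left(O \right)} = \frac{1}{10 + O}$ ($j{\left(O \right)} = \frac{1}{O + 10} = \frac{1}{10 + O}$)
$E{\left(3 \right)} j{\left(10 \right)} + s{\left(2,6 \right)} = \frac{3 \left(5 + 3\right)}{10 + 10} + \left(\frac{3}{2} + \frac{1}{6} \cdot 2\right) = \frac{3 \cdot 8}{20} + \left(\frac{3}{2} + \frac{1}{3}\right) = 24 \cdot \frac{1}{20} + \frac{11}{6} = \frac{6}{5} + \frac{11}{6} = \frac{91}{30}$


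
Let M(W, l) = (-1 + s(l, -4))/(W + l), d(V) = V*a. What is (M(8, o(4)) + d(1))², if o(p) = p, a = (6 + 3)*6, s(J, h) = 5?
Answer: 26569/9 ≈ 2952.1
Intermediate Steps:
a = 54 (a = 9*6 = 54)
d(V) = 54*V (d(V) = V*54 = 54*V)
M(W, l) = 4/(W + l) (M(W, l) = (-1 + 5)/(W + l) = 4/(W + l))
(M(8, o(4)) + d(1))² = (4/(8 + 4) + 54*1)² = (4/12 + 54)² = (4*(1/12) + 54)² = (⅓ + 54)² = (163/3)² = 26569/9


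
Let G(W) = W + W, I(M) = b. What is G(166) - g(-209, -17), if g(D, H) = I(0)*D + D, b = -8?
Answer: -1131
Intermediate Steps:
I(M) = -8
g(D, H) = -7*D (g(D, H) = -8*D + D = -7*D)
G(W) = 2*W
G(166) - g(-209, -17) = 2*166 - (-7)*(-209) = 332 - 1*1463 = 332 - 1463 = -1131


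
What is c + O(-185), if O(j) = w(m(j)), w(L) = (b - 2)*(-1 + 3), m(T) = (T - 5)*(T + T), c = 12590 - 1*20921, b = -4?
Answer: -8343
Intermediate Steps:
c = -8331 (c = 12590 - 20921 = -8331)
m(T) = 2*T*(-5 + T) (m(T) = (-5 + T)*(2*T) = 2*T*(-5 + T))
w(L) = -12 (w(L) = (-4 - 2)*(-1 + 3) = -6*2 = -12)
O(j) = -12
c + O(-185) = -8331 - 12 = -8343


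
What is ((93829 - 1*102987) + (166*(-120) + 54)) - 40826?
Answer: -69850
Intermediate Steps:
((93829 - 1*102987) + (166*(-120) + 54)) - 40826 = ((93829 - 102987) + (-19920 + 54)) - 40826 = (-9158 - 19866) - 40826 = -29024 - 40826 = -69850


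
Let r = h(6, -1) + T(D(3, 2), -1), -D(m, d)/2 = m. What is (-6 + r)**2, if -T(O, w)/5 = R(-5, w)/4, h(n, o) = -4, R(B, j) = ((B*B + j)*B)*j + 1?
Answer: 416025/16 ≈ 26002.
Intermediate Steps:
R(B, j) = 1 + B*j*(j + B**2) (R(B, j) = ((B**2 + j)*B)*j + 1 = ((j + B**2)*B)*j + 1 = (B*(j + B**2))*j + 1 = B*j*(j + B**2) + 1 = 1 + B*j*(j + B**2))
D(m, d) = -2*m
T(O, w) = -5/4 + 25*w**2/4 + 625*w/4 (T(O, w) = -5*(1 - 5*w**2 + w*(-5)**3)/4 = -5*(1 - 5*w**2 + w*(-125))/4 = -5*(1 - 5*w**2 - 125*w)/4 = -5*(1 - 125*w - 5*w**2)/4 = -5*(1/4 - 125*w/4 - 5*w**2/4) = -5/4 + 25*w**2/4 + 625*w/4)
r = -621/4 (r = -4 + (-5/4 + (25/4)*(-1)**2 + (625/4)*(-1)) = -4 + (-5/4 + (25/4)*1 - 625/4) = -4 + (-5/4 + 25/4 - 625/4) = -4 - 605/4 = -621/4 ≈ -155.25)
(-6 + r)**2 = (-6 - 621/4)**2 = (-645/4)**2 = 416025/16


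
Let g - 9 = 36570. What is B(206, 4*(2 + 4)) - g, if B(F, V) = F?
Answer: -36373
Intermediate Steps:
g = 36579 (g = 9 + 36570 = 36579)
B(206, 4*(2 + 4)) - g = 206 - 1*36579 = 206 - 36579 = -36373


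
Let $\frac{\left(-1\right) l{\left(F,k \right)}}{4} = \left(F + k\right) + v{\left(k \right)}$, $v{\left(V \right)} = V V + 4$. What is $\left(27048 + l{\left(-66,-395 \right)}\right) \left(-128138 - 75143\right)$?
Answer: $120997729944$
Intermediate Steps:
$v{\left(V \right)} = 4 + V^{2}$ ($v{\left(V \right)} = V^{2} + 4 = 4 + V^{2}$)
$l{\left(F,k \right)} = -16 - 4 F - 4 k - 4 k^{2}$ ($l{\left(F,k \right)} = - 4 \left(\left(F + k\right) + \left(4 + k^{2}\right)\right) = - 4 \left(4 + F + k + k^{2}\right) = -16 - 4 F - 4 k - 4 k^{2}$)
$\left(27048 + l{\left(-66,-395 \right)}\right) \left(-128138 - 75143\right) = \left(27048 - \left(-1828 + 624100\right)\right) \left(-128138 - 75143\right) = \left(27048 + \left(-16 + 264 + 1580 - 624100\right)\right) \left(-203281\right) = \left(27048 - 622272\right) \left(-203281\right) = \left(-595224\right) \left(-203281\right) = 120997729944$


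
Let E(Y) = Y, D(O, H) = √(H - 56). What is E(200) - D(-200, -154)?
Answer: 200 - I*√210 ≈ 200.0 - 14.491*I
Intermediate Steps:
D(O, H) = √(-56 + H)
E(200) - D(-200, -154) = 200 - √(-56 - 154) = 200 - √(-210) = 200 - I*√210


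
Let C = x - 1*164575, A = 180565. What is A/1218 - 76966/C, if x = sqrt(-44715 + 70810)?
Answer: 7787323495285/52364148758 + 38483*sqrt(26095)/13542452265 ≈ 148.72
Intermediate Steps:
x = sqrt(26095) ≈ 161.54
C = -164575 + sqrt(26095) (C = sqrt(26095) - 1*164575 = sqrt(26095) - 164575 = -164575 + sqrt(26095) ≈ -1.6441e+5)
A/1218 - 76966/C = 180565/1218 - 76966/(-164575 + sqrt(26095)) = 180565*(1/1218) - 76966/(-164575 + sqrt(26095)) = 25795/174 - 76966/(-164575 + sqrt(26095))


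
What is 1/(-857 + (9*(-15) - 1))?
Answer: -1/993 ≈ -0.0010071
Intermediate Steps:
1/(-857 + (9*(-15) - 1)) = 1/(-857 + (-135 - 1)) = 1/(-857 - 136) = 1/(-993) = -1/993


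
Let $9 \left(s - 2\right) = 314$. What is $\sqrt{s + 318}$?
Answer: $\frac{\sqrt{3194}}{3} \approx 18.839$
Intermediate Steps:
$s = \frac{332}{9}$ ($s = 2 + \frac{1}{9} \cdot 314 = 2 + \frac{314}{9} = \frac{332}{9} \approx 36.889$)
$\sqrt{s + 318} = \sqrt{\frac{332}{9} + 318} = \sqrt{\frac{3194}{9}} = \frac{\sqrt{3194}}{3}$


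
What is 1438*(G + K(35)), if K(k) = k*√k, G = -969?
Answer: -1393422 + 50330*√35 ≈ -1.0957e+6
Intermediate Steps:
K(k) = k^(3/2)
1438*(G + K(35)) = 1438*(-969 + 35^(3/2)) = 1438*(-969 + 35*√35) = -1393422 + 50330*√35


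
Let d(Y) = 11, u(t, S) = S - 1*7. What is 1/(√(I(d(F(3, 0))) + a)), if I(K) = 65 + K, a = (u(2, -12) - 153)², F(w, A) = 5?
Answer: √7415/14830 ≈ 0.0058065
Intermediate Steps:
u(t, S) = -7 + S (u(t, S) = S - 7 = -7 + S)
a = 29584 (a = ((-7 - 12) - 153)² = (-19 - 153)² = (-172)² = 29584)
1/(√(I(d(F(3, 0))) + a)) = 1/(√((65 + 11) + 29584)) = 1/(√(76 + 29584)) = 1/(√29660) = 1/(2*√7415) = √7415/14830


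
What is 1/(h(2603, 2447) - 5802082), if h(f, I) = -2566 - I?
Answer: -1/5807095 ≈ -1.7220e-7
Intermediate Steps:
1/(h(2603, 2447) - 5802082) = 1/((-2566 - 1*2447) - 5802082) = 1/((-2566 - 2447) - 5802082) = 1/(-5013 - 5802082) = 1/(-5807095) = -1/5807095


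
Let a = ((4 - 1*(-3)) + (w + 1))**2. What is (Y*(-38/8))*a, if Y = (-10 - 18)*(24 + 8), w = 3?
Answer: 514976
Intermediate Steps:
Y = -896 (Y = -28*32 = -896)
a = 121 (a = ((4 - 1*(-3)) + (3 + 1))**2 = ((4 + 3) + 4)**2 = (7 + 4)**2 = 11**2 = 121)
(Y*(-38/8))*a = -(-34048)/8*121 = -896*(-19/4)*121 = 4256*121 = 514976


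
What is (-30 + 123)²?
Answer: 8649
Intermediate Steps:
(-30 + 123)² = 93² = 8649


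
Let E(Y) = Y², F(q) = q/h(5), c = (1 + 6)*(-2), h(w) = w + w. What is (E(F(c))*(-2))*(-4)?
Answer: 392/25 ≈ 15.680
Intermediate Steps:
h(w) = 2*w
c = -14 (c = 7*(-2) = -14)
F(q) = q/10 (F(q) = q/((2*5)) = q/10)
(E(F(c))*(-2))*(-4) = (((⅒)*(-14))²*(-2))*(-4) = ((-7/5)²*(-2))*(-4) = ((49/25)*(-2))*(-4) = -98/25*(-4) = 392/25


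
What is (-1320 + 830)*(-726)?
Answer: 355740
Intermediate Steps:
(-1320 + 830)*(-726) = -490*(-726) = 355740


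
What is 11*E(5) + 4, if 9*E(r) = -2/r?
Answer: 158/45 ≈ 3.5111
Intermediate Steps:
E(r) = -2/(9*r) (E(r) = (-2/r)/9 = -2/(9*r))
11*E(5) + 4 = 11*(-2/9/5) + 4 = 11*(-2/9*⅕) + 4 = 11*(-2/45) + 4 = -22/45 + 4 = 158/45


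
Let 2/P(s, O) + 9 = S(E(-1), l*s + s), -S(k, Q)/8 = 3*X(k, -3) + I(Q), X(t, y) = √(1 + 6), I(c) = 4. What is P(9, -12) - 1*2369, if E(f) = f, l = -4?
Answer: -5569437/2351 - 48*√7/2351 ≈ -2369.0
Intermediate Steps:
X(t, y) = √7
S(k, Q) = -32 - 24*√7 (S(k, Q) = -8*(3*√7 + 4) = -8*(4 + 3*√7) = -32 - 24*√7)
P(s, O) = 2/(-41 - 24*√7) (P(s, O) = 2/(-9 + (-32 - 24*√7)) = 2/(-41 - 24*√7))
P(9, -12) - 1*2369 = (82/2351 - 48*√7/2351) - 1*2369 = (82/2351 - 48*√7/2351) - 2369 = -5569437/2351 - 48*√7/2351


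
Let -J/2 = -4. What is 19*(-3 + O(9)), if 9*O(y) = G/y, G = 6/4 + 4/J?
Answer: -4579/81 ≈ -56.531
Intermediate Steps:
J = 8 (J = -2*(-4) = 8)
G = 2 (G = 6/4 + 4/8 = 6*(1/4) + 4*(1/8) = 3/2 + 1/2 = 2)
O(y) = 2/(9*y) (O(y) = (2/y)/9 = 2/(9*y))
19*(-3 + O(9)) = 19*(-3 + (2/9)/9) = 19*(-3 + (2/9)*(1/9)) = 19*(-3 + 2/81) = 19*(-241/81) = -4579/81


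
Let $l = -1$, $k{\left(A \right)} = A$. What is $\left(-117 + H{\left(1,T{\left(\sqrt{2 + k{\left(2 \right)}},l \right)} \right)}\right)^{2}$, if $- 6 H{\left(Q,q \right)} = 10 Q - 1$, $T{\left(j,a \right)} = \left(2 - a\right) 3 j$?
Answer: $\frac{56169}{4} \approx 14042.0$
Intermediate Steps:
$T{\left(j,a \right)} = j \left(6 - 3 a\right)$ ($T{\left(j,a \right)} = \left(6 - 3 a\right) j = j \left(6 - 3 a\right)$)
$H{\left(Q,q \right)} = \frac{1}{6} - \frac{5 Q}{3}$ ($H{\left(Q,q \right)} = - \frac{10 Q - 1}{6} = - \frac{-1 + 10 Q}{6} = \frac{1}{6} - \frac{5 Q}{3}$)
$\left(-117 + H{\left(1,T{\left(\sqrt{2 + k{\left(2 \right)}},l \right)} \right)}\right)^{2} = \left(-117 + \left(\frac{1}{6} - \frac{5}{3}\right)\right)^{2} = \left(-117 - \frac{3}{2}\right)^{2} = \left(- \frac{237}{2}\right)^{2} = \frac{56169}{4}$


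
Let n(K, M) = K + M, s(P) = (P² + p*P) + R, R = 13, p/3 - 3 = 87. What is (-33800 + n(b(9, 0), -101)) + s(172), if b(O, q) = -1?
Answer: 42135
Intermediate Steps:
p = 270 (p = 9 + 3*87 = 9 + 261 = 270)
s(P) = 13 + P² + 270*P (s(P) = (P² + 270*P) + 13 = 13 + P² + 270*P)
(-33800 + n(b(9, 0), -101)) + s(172) = (-33800 + (-1 - 101)) + (13 + 172² + 270*172) = (-33800 - 102) + (13 + 29584 + 46440) = -33902 + 76037 = 42135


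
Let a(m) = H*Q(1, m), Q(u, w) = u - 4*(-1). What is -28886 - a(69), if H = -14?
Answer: -28816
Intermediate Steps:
Q(u, w) = 4 + u (Q(u, w) = u + 4 = 4 + u)
a(m) = -70 (a(m) = -14*(4 + 1) = -14*5 = -70)
-28886 - a(69) = -28886 - 1*(-70) = -28886 + 70 = -28816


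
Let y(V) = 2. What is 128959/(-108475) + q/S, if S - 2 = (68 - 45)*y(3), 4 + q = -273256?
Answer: -7412017133/1301700 ≈ -5694.1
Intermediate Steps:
q = -273260 (q = -4 - 273256 = -273260)
S = 48 (S = 2 + (68 - 45)*2 = 2 + 23*2 = 2 + 46 = 48)
128959/(-108475) + q/S = 128959/(-108475) - 273260/48 = 128959*(-1/108475) - 273260*1/48 = -128959/108475 - 68315/12 = -7412017133/1301700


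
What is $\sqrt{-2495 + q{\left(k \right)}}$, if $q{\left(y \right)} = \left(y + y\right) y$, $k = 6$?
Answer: $i \sqrt{2423} \approx 49.224 i$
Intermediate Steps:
$q{\left(y \right)} = 2 y^{2}$ ($q{\left(y \right)} = 2 y y = 2 y^{2}$)
$\sqrt{-2495 + q{\left(k \right)}} = \sqrt{-2495 + 2 \cdot 6^{2}} = \sqrt{-2495 + 2 \cdot 36} = \sqrt{-2495 + 72} = \sqrt{-2423} = i \sqrt{2423}$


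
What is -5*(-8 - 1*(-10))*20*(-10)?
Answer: 2000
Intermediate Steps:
-5*(-8 - 1*(-10))*20*(-10) = -5*(-8 + 10)*20*(-10) = -5*2*20*(-10) = -200*(-10) = -5*(-400) = 2000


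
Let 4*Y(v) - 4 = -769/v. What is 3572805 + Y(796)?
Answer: 11375813535/3184 ≈ 3.5728e+6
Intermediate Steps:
Y(v) = 1 - 769/(4*v) (Y(v) = 1 + (-769/v)/4 = 1 - 769/(4*v))
3572805 + Y(796) = 3572805 + (-769/4 + 796)/796 = 3572805 + (1/796)*(2415/4) = 3572805 + 2415/3184 = 11375813535/3184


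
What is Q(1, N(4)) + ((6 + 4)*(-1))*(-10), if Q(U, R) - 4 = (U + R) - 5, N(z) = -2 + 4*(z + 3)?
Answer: 126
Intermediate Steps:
N(z) = 10 + 4*z (N(z) = -2 + 4*(3 + z) = -2 + (12 + 4*z) = 10 + 4*z)
Q(U, R) = -1 + R + U (Q(U, R) = 4 + ((U + R) - 5) = 4 + ((R + U) - 5) = 4 + (-5 + R + U) = -1 + R + U)
Q(1, N(4)) + ((6 + 4)*(-1))*(-10) = (-1 + (10 + 4*4) + 1) + ((6 + 4)*(-1))*(-10) = (-1 + (10 + 16) + 1) + (10*(-1))*(-10) = (-1 + 26 + 1) - 10*(-10) = 26 + 100 = 126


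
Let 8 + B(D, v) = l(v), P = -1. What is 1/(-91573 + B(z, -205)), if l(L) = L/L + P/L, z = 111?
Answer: -205/18773899 ≈ -1.0919e-5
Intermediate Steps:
l(L) = 1 - 1/L (l(L) = L/L - 1/L = 1 - 1/L)
B(D, v) = -8 + (-1 + v)/v
1/(-91573 + B(z, -205)) = 1/(-91573 + (-7 - 1/(-205))) = 1/(-91573 + (-7 - 1*(-1/205))) = 1/(-91573 + (-7 + 1/205)) = 1/(-91573 - 1434/205) = 1/(-18773899/205) = -205/18773899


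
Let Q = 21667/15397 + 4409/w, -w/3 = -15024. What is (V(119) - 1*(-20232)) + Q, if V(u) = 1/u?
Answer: 1670941337387899/82582856496 ≈ 20234.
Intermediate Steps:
w = 45072 (w = -3*(-15024) = 45072)
Q = 1044460397/693973584 (Q = 21667/15397 + 4409/45072 = 1044460397/693973584 ≈ 1.5050)
(V(119) - 1*(-20232)) + Q = (1/119 - 1*(-20232)) + 1044460397/693973584 = (1/119 + 20232) + 1044460397/693973584 = 2407609/119 + 1044460397/693973584 = 1670941337387899/82582856496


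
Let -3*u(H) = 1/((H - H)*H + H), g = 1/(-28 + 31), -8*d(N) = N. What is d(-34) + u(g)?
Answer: 13/4 ≈ 3.2500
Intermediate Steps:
d(N) = -N/8
g = ⅓ (g = 1/3 = ⅓ ≈ 0.33333)
u(H) = -1/(3*H) (u(H) = -1/(3*((H - H)*H + H)) = -1/(3*(0*H + H)) = -1/(3*(0 + H)) = -1/(3*H))
d(-34) + u(g) = -⅛*(-34) - 1/(3*⅓) = 17/4 - ⅓*3 = 17/4 - 1 = 13/4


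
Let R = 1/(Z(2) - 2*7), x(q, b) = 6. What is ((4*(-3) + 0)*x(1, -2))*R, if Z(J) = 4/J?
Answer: 6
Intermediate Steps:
R = -1/12 (R = 1/(4/2 - 2*7) = 1/(4*(½) - 14) = 1/(2 - 14) = 1/(-12) = -1/12 ≈ -0.083333)
((4*(-3) + 0)*x(1, -2))*R = ((4*(-3) + 0)*6)*(-1/12) = ((-12 + 0)*6)*(-1/12) = -12*6*(-1/12) = -72*(-1/12) = 6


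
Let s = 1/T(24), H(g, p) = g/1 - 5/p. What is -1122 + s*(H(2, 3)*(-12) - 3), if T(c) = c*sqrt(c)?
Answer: -1122 - 7*sqrt(6)/288 ≈ -1122.1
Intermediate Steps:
T(c) = c**(3/2)
H(g, p) = g - 5/p (H(g, p) = g*1 - 5/p = g - 5/p)
s = sqrt(6)/288 (s = 1/(24**(3/2)) = 1/(48*sqrt(6)) = sqrt(6)/288 ≈ 0.0085052)
-1122 + s*(H(2, 3)*(-12) - 3) = -1122 + (sqrt(6)/288)*((2 - 5/3)*(-12) - 3) = -1122 + (sqrt(6)/288)*((1/3)*(-12) - 3) = -1122 + (sqrt(6)/288)*(-4 - 3) = -1122 + (sqrt(6)/288)*(-7) = -1122 - 7*sqrt(6)/288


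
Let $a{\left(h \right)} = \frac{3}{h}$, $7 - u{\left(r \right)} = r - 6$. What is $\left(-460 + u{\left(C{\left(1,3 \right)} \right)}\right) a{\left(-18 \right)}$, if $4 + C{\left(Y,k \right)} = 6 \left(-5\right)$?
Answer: $\frac{413}{6} \approx 68.833$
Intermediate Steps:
$C{\left(Y,k \right)} = -34$ ($C{\left(Y,k \right)} = -4 + 6 \left(-5\right) = -4 - 30 = -34$)
$u{\left(r \right)} = 13 - r$ ($u{\left(r \right)} = 7 - \left(r - 6\right) = 7 - \left(-6 + r\right) = 13 - r$)
$\left(-460 + u{\left(C{\left(1,3 \right)} \right)}\right) a{\left(-18 \right)} = \left(-460 + \left(13 - -34\right)\right) \frac{3}{-18} = \left(-460 + \left(13 + 34\right)\right) 3 \left(- \frac{1}{18}\right) = \left(-460 + 47\right) \left(- \frac{1}{6}\right) = \left(-413\right) \left(- \frac{1}{6}\right) = \frac{413}{6}$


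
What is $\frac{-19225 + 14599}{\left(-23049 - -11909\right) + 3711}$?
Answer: $\frac{4626}{7429} \approx 0.62269$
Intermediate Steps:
$\frac{-19225 + 14599}{\left(-23049 - -11909\right) + 3711} = - \frac{4626}{\left(-23049 + 11909\right) + 3711} = - \frac{4626}{-11140 + 3711} = - \frac{4626}{-7429} = \left(-4626\right) \left(- \frac{1}{7429}\right) = \frac{4626}{7429}$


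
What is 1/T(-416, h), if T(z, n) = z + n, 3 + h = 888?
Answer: 1/469 ≈ 0.0021322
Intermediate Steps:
h = 885 (h = -3 + 888 = 885)
T(z, n) = n + z
1/T(-416, h) = 1/(885 - 416) = 1/469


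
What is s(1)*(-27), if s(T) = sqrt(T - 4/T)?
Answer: -27*I*sqrt(3) ≈ -46.765*I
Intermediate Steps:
s(1)*(-27) = sqrt(1 - 4/1)*(-27) = sqrt(1 - 4*1)*(-27) = sqrt(1 - 4)*(-27) = sqrt(-3)*(-27) = (I*sqrt(3))*(-27) = -27*I*sqrt(3)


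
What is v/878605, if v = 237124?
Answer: 237124/878605 ≈ 0.26989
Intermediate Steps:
v/878605 = 237124/878605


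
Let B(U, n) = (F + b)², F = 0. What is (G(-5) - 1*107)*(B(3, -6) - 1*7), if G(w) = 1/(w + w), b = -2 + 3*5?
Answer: -86751/5 ≈ -17350.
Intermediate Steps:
b = 13 (b = -2 + 15 = 13)
B(U, n) = 169 (B(U, n) = (0 + 13)² = 13² = 169)
G(w) = 1/(2*w)
(G(-5) - 1*107)*(B(3, -6) - 1*7) = ((½)/(-5) - 1*107)*(169 - 1*7) = ((½)*(-⅕) - 107)*(169 - 7) = (-⅒ - 107)*162 = -1071/10*162 = -86751/5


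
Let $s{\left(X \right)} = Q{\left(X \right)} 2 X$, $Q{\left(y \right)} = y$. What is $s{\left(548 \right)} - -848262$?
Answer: $1448870$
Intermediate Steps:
$s{\left(X \right)} = 2 X^{2}$ ($s{\left(X \right)} = X 2 X = 2 X^{2}$)
$s{\left(548 \right)} - -848262 = 2 \cdot 548^{2} - -848262 = 2 \cdot 300304 + \left(-761252 + 1609514\right) = 600608 + 848262 = 1448870$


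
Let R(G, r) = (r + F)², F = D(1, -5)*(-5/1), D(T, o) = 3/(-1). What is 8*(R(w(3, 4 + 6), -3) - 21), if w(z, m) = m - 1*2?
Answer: 984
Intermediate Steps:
D(T, o) = -3 (D(T, o) = 3*(-1) = -3)
w(z, m) = -2 + m (w(z, m) = m - 2 = -2 + m)
F = 15 (F = -(-15)/1 = -(-15) = -3*(-5) = 15)
R(G, r) = (15 + r)² (R(G, r) = (r + 15)² = (15 + r)²)
8*(R(w(3, 4 + 6), -3) - 21) = 8*((15 - 3)² - 21) = 8*(12² - 21) = 8*(144 - 21) = 8*123 = 984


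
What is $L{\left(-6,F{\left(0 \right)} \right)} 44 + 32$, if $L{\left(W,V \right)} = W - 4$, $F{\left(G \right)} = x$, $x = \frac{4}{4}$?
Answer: $-408$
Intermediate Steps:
$x = 1$ ($x = 4 \cdot \frac{1}{4} = 1$)
$F{\left(G \right)} = 1$
$L{\left(W,V \right)} = -4 + W$
$L{\left(-6,F{\left(0 \right)} \right)} 44 + 32 = \left(-4 - 6\right) 44 + 32 = \left(-10\right) 44 + 32 = -440 + 32 = -408$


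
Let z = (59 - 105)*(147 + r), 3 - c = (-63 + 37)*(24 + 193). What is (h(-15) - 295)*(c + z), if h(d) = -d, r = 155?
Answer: 2309160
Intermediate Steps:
c = 5645 (c = 3 - (-63 + 37)*(24 + 193) = 3 - (-26)*217 = 3 - 1*(-5642) = 3 + 5642 = 5645)
z = -13892 (z = (59 - 105)*(147 + 155) = -46*302 = -13892)
(h(-15) - 295)*(c + z) = (-1*(-15) - 295)*(5645 - 13892) = (15 - 295)*(-8247) = -280*(-8247) = 2309160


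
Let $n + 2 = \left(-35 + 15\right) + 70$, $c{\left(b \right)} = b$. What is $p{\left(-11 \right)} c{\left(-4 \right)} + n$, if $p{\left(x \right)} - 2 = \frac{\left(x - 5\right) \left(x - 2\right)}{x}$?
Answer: $\frac{1272}{11} \approx 115.64$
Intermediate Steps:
$p{\left(x \right)} = 2 + \frac{\left(-5 + x\right) \left(-2 + x\right)}{x}$ ($p{\left(x \right)} = 2 + \frac{\left(x - 5\right) \left(x - 2\right)}{x} = 2 + \frac{\left(-5 + x\right) \left(-2 + x\right)}{x}$)
$n = 48$ ($n = -2 + \left(\left(-35 + 15\right) + 70\right) = -2 + \left(-20 + 70\right) = -2 + 50 = 48$)
$p{\left(-11 \right)} c{\left(-4 \right)} + n = \left(-5 - 11 + \frac{10}{-11}\right) \left(-4\right) + 48 = \left(-5 - 11 + 10 \left(- \frac{1}{11}\right)\right) \left(-4\right) + 48 = \left(-5 - 11 - \frac{10}{11}\right) \left(-4\right) + 48 = \left(- \frac{186}{11}\right) \left(-4\right) + 48 = \frac{744}{11} + 48 = \frac{1272}{11}$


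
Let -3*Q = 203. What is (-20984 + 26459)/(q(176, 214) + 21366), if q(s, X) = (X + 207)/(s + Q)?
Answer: 593125/2315071 ≈ 0.25620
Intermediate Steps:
Q = -203/3 (Q = -1/3*203 = -203/3 ≈ -67.667)
q(s, X) = (207 + X)/(-203/3 + s) (q(s, X) = (X + 207)/(s - 203/3) = (207 + X)/(-203/3 + s))
(-20984 + 26459)/(q(176, 214) + 21366) = (-20984 + 26459)/(3*(207 + 214)/(-203 + 3*176) + 21366) = 5475/(3*421/(-203 + 528) + 21366) = 5475/(3*421/325 + 21366) = 5475/(3*(1/325)*421 + 21366) = 5475/(1263/325 + 21366) = 5475/(6945213/325) = 5475*(325/6945213) = 593125/2315071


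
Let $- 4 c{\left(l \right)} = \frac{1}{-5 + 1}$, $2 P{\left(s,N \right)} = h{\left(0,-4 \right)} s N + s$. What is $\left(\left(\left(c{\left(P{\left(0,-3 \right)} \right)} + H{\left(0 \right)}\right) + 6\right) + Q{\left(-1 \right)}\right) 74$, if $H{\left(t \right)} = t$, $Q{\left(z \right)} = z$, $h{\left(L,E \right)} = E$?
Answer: $\frac{2997}{8} \approx 374.63$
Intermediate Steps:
$P{\left(s,N \right)} = \frac{s}{2} - 2 N s$ ($P{\left(s,N \right)} = \frac{- 4 s N + s}{2} = \frac{- 4 N s + s}{2} = \frac{s - 4 N s}{2} = \frac{s}{2} - 2 N s$)
$c{\left(l \right)} = \frac{1}{16}$ ($c{\left(l \right)} = - \frac{1}{4 \left(-5 + 1\right)} = - \frac{1}{4 \left(-4\right)} = \left(- \frac{1}{4}\right) \left(- \frac{1}{4}\right) = \frac{1}{16}$)
$\left(\left(\left(c{\left(P{\left(0,-3 \right)} \right)} + H{\left(0 \right)}\right) + 6\right) + Q{\left(-1 \right)}\right) 74 = \left(\left(\left(\frac{1}{16} + 0\right) + 6\right) - 1\right) 74 = \left(\left(\frac{1}{16} + 6\right) - 1\right) 74 = \left(\frac{97}{16} - 1\right) 74 = \frac{81}{16} \cdot 74 = \frac{2997}{8}$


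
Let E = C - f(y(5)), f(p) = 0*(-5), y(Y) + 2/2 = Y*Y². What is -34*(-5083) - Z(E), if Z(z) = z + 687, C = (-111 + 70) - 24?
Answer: 172200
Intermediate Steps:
y(Y) = -1 + Y³ (y(Y) = -1 + Y*Y² = -1 + Y³)
f(p) = 0
C = -65 (C = -41 - 24 = -65)
E = -65 (E = -65 - 1*0 = -65 + 0 = -65)
Z(z) = 687 + z
-34*(-5083) - Z(E) = -34*(-5083) - (687 - 65) = 172822 - 1*622 = 172822 - 622 = 172200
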